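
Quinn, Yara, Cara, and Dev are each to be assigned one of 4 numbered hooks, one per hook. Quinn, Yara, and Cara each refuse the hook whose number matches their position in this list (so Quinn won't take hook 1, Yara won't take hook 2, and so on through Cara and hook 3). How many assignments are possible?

11

Let Aᵢ (for i ∈ {1, 2, 3}) be the placements that put person i in their forbidden hook. Any j of these fix j positions, leaving (4−j)! ways to fill the rest, and there are C(3,j) ways to pick which j.
By inclusion–exclusion, the number of valid placements is Σ_{j=0}^{3} (−1)^j C(3,j)·(4−j)!.
Computing: 24 − 18 + 6 − 1 = 11.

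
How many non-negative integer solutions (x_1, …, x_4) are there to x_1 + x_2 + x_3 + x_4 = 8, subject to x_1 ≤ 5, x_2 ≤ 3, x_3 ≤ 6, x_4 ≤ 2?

64

By stars and bars, unrestricted non-negative solutions to x_1+…+x_4 = 8 number C(8+3,3) = 165.
Subtract solutions that violate a single cap (substitute x_i' = x_i − (cap_i+1)): x_1 ≥ 6 gives C(5,3) = 10; x_2 ≥ 4 gives C(7,3) = 35; x_3 ≥ 7 gives C(4,3) = 4; x_4 ≥ 3 gives C(8,3) = 56. Together 105.
Add back pairs where two caps are both exceeded: 0 + 0 + 0 + 0 + 4 + 0 = 4.
By inclusion–exclusion the count is 165 − 105 + 4 = 64.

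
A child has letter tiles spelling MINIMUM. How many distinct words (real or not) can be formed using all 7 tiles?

420

The 7 letters of MINIMUM have repeats: I appearing twice and M appearing 3 times.
So there are 7! / (3!·2!) = 420 distinguishable arrangements.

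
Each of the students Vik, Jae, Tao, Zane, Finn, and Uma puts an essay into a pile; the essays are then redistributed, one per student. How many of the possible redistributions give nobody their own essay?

265

Let Aᵢ be the assignments in which student i gets their own essay. We want the size of the complement of A₁∪…∪A_6.
By inclusion–exclusion this is Σ_{j=0}^{6} (−1)^j C(6,j)·(6−j)!.
Computing: 720 − 720 + 360 − 120 + 30 − 6 + 1 = 265.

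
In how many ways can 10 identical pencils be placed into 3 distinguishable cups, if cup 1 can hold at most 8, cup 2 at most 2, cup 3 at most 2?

6

By stars and bars, unrestricted non-negative solutions to x_1+…+x_3 = 10 number C(10+2,2) = 66.
Subtract solutions that violate a single cap (substitute x_i' = x_i − (cap_i+1)): x_1 ≥ 9 gives C(3,2) = 3; x_2 ≥ 3 gives C(9,2) = 36; x_3 ≥ 3 gives C(9,2) = 36. Together 75.
Add back pairs where two caps are both exceeded: 0 + 0 + 15 = 15.
By inclusion–exclusion the count is 66 − 75 + 15 = 6.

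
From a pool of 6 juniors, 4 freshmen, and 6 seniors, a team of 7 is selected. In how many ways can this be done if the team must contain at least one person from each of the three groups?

Total 7-person selections from all 16: C(16,7) = 11440.
Subtract selections that omit an entire group: no juniors → C(10,7) = 120; no freshmen → C(12,7) = 792; no seniors → C(10,7) = 120.
Add back selections omitting two groups (i.e. drawn from a single group): C(6,7) + C(4,7) + C(6,7) = 0.
By inclusion–exclusion: 11440 − 1032 + 0 = 10408.

10408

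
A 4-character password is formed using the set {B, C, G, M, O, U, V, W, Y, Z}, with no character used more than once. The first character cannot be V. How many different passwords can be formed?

The first character has 10−1 = 9 choices (anything except V).
The remaining 3 characters are filled from the other 9 symbols without repetition: 9 × 8 × 7 = 504.
Total: 9 × 504 = 4536.

4536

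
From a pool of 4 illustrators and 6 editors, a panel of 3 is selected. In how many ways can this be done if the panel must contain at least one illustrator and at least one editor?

96

Total 3-person selections from all 10: C(10,3) = 120.
Subtract selections that omit an entire group: no illustrators → C(6,3) = 20; no editors → C(4,3) = 4.
Both groups omitted at once is impossible, so 120 − 24 = 96.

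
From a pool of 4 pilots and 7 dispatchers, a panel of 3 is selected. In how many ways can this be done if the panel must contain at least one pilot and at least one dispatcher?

126

With no constraint there are C(11,3) = 165 possible selections.
Subtract selections that omit an entire group: no pilots → C(7,3) = 35; no dispatchers → C(4,3) = 4.
Both groups omitted at once is impossible, so 165 − 39 = 126.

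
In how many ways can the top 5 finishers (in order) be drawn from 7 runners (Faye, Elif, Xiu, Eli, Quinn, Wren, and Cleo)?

2520

This is an ordered selection of 5 from 7: P(7,5).
That gives 7 × 6 × 5 × 4 × 3 = 2520.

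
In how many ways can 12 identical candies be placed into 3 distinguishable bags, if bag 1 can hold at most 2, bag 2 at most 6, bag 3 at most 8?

By stars and bars, unrestricted non-negative solutions to x_1+…+x_3 = 12 number C(12+2,2) = 91.
Subtract solutions that violate a single cap (substitute x_i' = x_i − (cap_i+1)): x_1 ≥ 3 gives C(11,2) = 55; x_2 ≥ 7 gives C(7,2) = 21; x_3 ≥ 9 gives C(5,2) = 10. Together 86.
Add back pairs where two caps are both exceeded: 6 + 1 + 0 = 7.
By inclusion–exclusion the count is 91 − 86 + 7 = 12.

12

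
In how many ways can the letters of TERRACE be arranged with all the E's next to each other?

Treat the 2 copies of E as a single block. The multiset to arrange is then {EE, A, C, R, R, T}, 6 items in all.
That gives (6)!/(2!) = 360 arrangements.

360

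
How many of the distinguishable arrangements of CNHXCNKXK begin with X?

5040

With the first slot taken by X, it remains to arrange the other 8 letters (CNHCNKXK).
Those 8 letters have C appearing twice, K appearing twice, and N appearing twice, giving (8)!/(2!·2!·2!) = 5040.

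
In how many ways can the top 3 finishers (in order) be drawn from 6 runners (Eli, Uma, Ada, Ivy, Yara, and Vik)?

120

This is an ordered selection of 3 from 6: P(6,3).
That gives 6 × 5 × 4 = 120.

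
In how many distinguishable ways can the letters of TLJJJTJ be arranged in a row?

105

Letter multiplicities in TLJJJTJ: J×4, L×1, T×2.
The number of distinct arrangements is 7!/(4!·2!) = 5040/48 = 105.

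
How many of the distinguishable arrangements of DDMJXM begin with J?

30

Fix J in the first position and arrange the remaining 5 letters.
Those 5 letters have D appearing twice and M appearing twice, giving (5)!/(2!·2!) = 30.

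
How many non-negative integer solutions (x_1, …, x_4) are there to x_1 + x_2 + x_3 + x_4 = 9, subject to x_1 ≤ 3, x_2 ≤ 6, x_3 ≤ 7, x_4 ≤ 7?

Without the upper bounds there are C(12,3) = 220 ways to split 9 among 4 variables.
Subtract solutions that violate a single cap (substitute x_i' = x_i − (cap_i+1)): x_1 ≥ 4 gives C(8,3) = 56; x_2 ≥ 7 gives C(5,3) = 10; x_3 ≥ 8 gives C(4,3) = 4; x_4 ≥ 8 gives C(4,3) = 4. Together 74.
No two caps can be exceeded simultaneously, so the pair terms are all 0.
By inclusion–exclusion the count is 220 − 74 + 0 = 146.

146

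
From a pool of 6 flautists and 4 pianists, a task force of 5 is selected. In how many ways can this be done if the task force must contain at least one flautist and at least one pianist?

Unrestricted: C(10,5) = 252 ways to pick any 5 of the 10.
Subtract selections that omit an entire group: no flautists → C(4,5) = 0; no pianists → C(6,5) = 6.
Both groups omitted at once is impossible, so 252 − 6 = 246.

246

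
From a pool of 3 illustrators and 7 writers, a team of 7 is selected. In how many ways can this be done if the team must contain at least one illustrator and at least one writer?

Total 7-person selections from all 10: C(10,7) = 120.
Selections missing a whole group: no illustrators → C(7,7) = 1; no writers → C(3,7) = 0.
Both groups omitted at once is impossible, so 120 − 1 = 119.

119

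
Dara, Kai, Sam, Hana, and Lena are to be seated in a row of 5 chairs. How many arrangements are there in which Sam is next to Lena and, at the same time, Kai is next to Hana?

Treat {Sam,Lena} as one block (2 orders) and {Kai,Hana} as another (2 orders).
That leaves 3 units to arrange: 2 × 2 × 3! = 4 × 6 = 24.

24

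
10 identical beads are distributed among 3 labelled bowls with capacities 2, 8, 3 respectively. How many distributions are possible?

9

Ignoring the caps, the number of non-negative solutions to x_1+…+x_3 = 10 is C(12,2) = 66.
Subtract solutions that violate a single cap (substitute x_i' = x_i − (cap_i+1)): x_1 ≥ 3 gives C(9,2) = 36; x_2 ≥ 9 gives C(3,2) = 3; x_3 ≥ 4 gives C(8,2) = 28. Together 67.
Add back pairs where two caps are both exceeded: 0 + 10 + 0 = 10.
By inclusion–exclusion the count is 66 − 67 + 10 = 9.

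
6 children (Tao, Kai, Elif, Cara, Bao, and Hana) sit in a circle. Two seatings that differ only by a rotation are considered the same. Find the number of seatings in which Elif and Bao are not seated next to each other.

72

Without the restriction there are (5)! = 120 seatings.
Those with Elif next to Bao: fuse the pair into one unit and seat 5 units around a circle — 2·(4)! = 48.
Subtracting, 120 − 48 = 72.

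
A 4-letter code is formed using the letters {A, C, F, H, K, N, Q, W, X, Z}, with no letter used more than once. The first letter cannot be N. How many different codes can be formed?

4536

The first letter has 10−1 = 9 choices (anything except N).
The remaining 3 letters are filled from the other 9 symbols without repetition: 9 × 8 × 7 = 504.
Total: 9 × 504 = 4536.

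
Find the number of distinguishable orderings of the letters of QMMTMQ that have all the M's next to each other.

Treat the 3 copies of M as a single block. The multiset to arrange is then {MMM, Q, Q, T}, 4 items in all.
That gives (4)!/(2!) = 12 arrangements.

12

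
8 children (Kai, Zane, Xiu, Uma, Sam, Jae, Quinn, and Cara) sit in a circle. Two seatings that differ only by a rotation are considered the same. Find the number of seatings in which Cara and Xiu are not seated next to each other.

Without the restriction there are (7)! = 5040 seatings.
Seatings with Cara beside Xiu: treat them as a block with 2 internal orders, giving 2 × (6)! = 1440.
Subtracting, 5040 − 1440 = 3600.

3600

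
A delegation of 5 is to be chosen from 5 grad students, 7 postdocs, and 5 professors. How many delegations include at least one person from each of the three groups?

Unrestricted: C(17,5) = 6188 ways to pick any 5 of the 17.
Subtract selections that omit an entire group: no grad students → C(12,5) = 792; no postdocs → C(10,5) = 252; no professors → C(12,5) = 792.
Add back selections omitting two groups (i.e. drawn from a single group): C(5,5) + C(7,5) + C(5,5) = 23.
By inclusion–exclusion: 6188 − 1836 + 23 = 4375.

4375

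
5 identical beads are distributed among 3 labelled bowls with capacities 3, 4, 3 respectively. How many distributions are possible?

14

Ignoring the caps, the number of non-negative solutions to x_1+…+x_3 = 5 is C(7,2) = 21.
Subtract solutions that violate a single cap (substitute x_i' = x_i − (cap_i+1)): x_1 ≥ 4 gives C(3,2) = 3; x_2 ≥ 5 gives C(2,2) = 1; x_3 ≥ 4 gives C(3,2) = 3. Together 7.
No two caps can be exceeded simultaneously, so the pair terms are all 0.
By inclusion–exclusion the count is 21 − 7 + 0 = 14.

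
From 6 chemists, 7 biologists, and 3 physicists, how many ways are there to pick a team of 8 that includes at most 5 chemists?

Split by how many chemists are chosen (0 through 5).
Sum: C(6,0)·C(10,8) + C(6,1)·C(10,7) + C(6,2)·C(10,6) + C(6,3)·C(10,5) + C(6,4)·C(10,4) + C(6,5)·C(10,3) = 45 + 720 + 3150 + 5040 + 3150 + 720 = 12825.

12825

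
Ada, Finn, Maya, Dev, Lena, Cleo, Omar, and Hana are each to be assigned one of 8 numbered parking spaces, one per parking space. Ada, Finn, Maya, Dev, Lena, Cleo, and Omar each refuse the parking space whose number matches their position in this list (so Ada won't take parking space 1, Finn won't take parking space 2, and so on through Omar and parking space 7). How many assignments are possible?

16687

Let Aᵢ (for 1 ≤ i ≤ 7) be the placements that put person i in their forbidden parking space. Any j of these fix j positions, leaving (8−j)! ways to fill the rest, and there are C(7,j) ways to pick which j.
By inclusion–exclusion, the number of valid placements is Σ_{j=0}^{7} (−1)^j C(7,j)·(8−j)!.
Computing: 40320 − 35280 + 15120 − 4200 + 840 − 126 + 14 − 1 = 16687.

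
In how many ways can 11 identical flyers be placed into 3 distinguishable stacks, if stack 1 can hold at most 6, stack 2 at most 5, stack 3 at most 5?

21

By stars and bars, unrestricted non-negative solutions to x_1+…+x_3 = 11 number C(11+2,2) = 78.
Subtract solutions that violate a single cap (substitute x_i' = x_i − (cap_i+1)): x_1 ≥ 7 gives C(6,2) = 15; x_2 ≥ 6 gives C(7,2) = 21; x_3 ≥ 6 gives C(7,2) = 21. Together 57.
No two caps can be exceeded simultaneously, so the pair terms are all 0.
By inclusion–exclusion the count is 78 − 57 + 0 = 21.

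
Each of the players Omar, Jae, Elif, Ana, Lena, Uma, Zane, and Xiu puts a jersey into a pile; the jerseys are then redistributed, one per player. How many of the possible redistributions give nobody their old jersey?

14833

Count assignments avoiding every fixed point. For any j of the 8 players fixed to their old jersey, the other 8−j can be arranged in (8−j)! ways.
By inclusion–exclusion this is Σ_{j=0}^{8} (−1)^j C(8,j)·(8−j)!.
Computing: 40320 − 40320 + 20160 − 6720 + 1680 − 336 + 56 − 8 + 1 = 14833.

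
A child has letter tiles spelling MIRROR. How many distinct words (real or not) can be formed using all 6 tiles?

The 6 letters of MIRROR have repeats: R appearing 3 times.
So there are 6! / (3!) = 120 distinguishable arrangements.

120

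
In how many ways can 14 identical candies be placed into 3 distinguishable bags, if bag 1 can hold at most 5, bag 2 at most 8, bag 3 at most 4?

By stars and bars, unrestricted non-negative solutions to x_1+…+x_3 = 14 number C(14+2,2) = 120.
Subtract solutions that violate a single cap (substitute x_i' = x_i − (cap_i+1)): x_1 ≥ 6 gives C(10,2) = 45; x_2 ≥ 9 gives C(7,2) = 21; x_3 ≥ 5 gives C(11,2) = 55. Together 121.
Add back pairs where two caps are both exceeded: 0 + 10 + 1 = 11.
By inclusion–exclusion the count is 120 − 121 + 11 = 10.

10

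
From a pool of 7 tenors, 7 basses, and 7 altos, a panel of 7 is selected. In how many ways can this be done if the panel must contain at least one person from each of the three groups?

With no constraint there are C(21,7) = 116280 possible selections.
Subtract selections that omit an entire group: no tenors → C(14,7) = 3432; no basses → C(14,7) = 3432; no altos → C(14,7) = 3432.
Add back selections omitting two groups (i.e. drawn from a single group): C(7,7) + C(7,7) + C(7,7) = 3.
By inclusion–exclusion: 116280 − 10296 + 3 = 105987.

105987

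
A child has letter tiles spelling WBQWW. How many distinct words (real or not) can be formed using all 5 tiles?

20

The 5 letters of WBQWW have repeats: W appearing 3 times.
So there are 5! / (3!) = 20 distinguishable arrangements.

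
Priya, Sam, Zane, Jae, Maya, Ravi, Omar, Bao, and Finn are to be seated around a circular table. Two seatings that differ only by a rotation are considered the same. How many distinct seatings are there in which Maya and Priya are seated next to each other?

Glue Maya and Priya into a block (2 internal orders). Seating 8 units around a circle gives (7)! arrangements.
So 2 × (7)! = 2 × 5040 = 10080.

10080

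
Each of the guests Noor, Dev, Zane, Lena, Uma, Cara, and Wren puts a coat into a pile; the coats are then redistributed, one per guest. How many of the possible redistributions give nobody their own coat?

1854

Let Aᵢ be the assignments in which guest i gets their own coat. We want the size of the complement of A₁∪…∪A_7.
By inclusion–exclusion this is Σ_{j=0}^{7} (−1)^j C(7,j)·(7−j)!.
Computing: 5040 − 5040 + 2520 − 840 + 210 − 42 + 7 − 1 = 1854.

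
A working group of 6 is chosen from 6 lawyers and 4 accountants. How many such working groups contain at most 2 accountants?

Split by how many accountants are chosen (0 through 2).
Sum: C(4,0)·C(6,6) + C(4,1)·C(6,5) + C(4,2)·C(6,4) = 1 + 24 + 90 = 115.

115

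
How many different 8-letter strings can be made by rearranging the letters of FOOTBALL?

FOOTBALL has 8 letters with L appearing twice and O appearing twice.
The number of distinct arrangements is 8!/(2!·2!) = 40320/4 = 10080.

10080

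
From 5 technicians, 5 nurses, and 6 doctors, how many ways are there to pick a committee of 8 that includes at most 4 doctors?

12105

Split by how many doctors are chosen (0 through 4).
Sum: C(6,0)·C(10,8) + C(6,1)·C(10,7) + C(6,2)·C(10,6) + C(6,3)·C(10,5) + C(6,4)·C(10,4) = 45 + 720 + 3150 + 5040 + 3150 = 12105.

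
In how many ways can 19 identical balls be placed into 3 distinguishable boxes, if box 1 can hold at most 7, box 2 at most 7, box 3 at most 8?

Without the upper bounds there are C(21,2) = 210 ways to split 19 among 3 boxes.
Subtract solutions that violate a single cap (substitute x_i' = x_i − (cap_i+1)): x_1 ≥ 8 gives C(13,2) = 78; x_2 ≥ 8 gives C(13,2) = 78; x_3 ≥ 9 gives C(12,2) = 66. Together 222.
Add back pairs where two caps are both exceeded: 10 + 6 + 6 = 22.
By inclusion–exclusion the count is 210 − 222 + 22 = 10.

10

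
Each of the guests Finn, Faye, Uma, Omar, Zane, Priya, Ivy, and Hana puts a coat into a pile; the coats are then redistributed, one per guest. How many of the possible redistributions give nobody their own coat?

Count assignments avoiding every fixed point. For any j of the 8 guests fixed to their own coat, the other 8−j can be arranged in (8−j)! ways.
By inclusion–exclusion this is Σ_{j=0}^{8} (−1)^j C(8,j)·(8−j)!.
Computing: 40320 − 40320 + 20160 − 6720 + 1680 − 336 + 56 − 8 + 1 = 14833.

14833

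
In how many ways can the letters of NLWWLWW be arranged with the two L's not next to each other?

Total arrangements of NLWWLWW: 7!/(4!·2!) = 105.
If the two L's are adjacent, glue them into one block, leaving 6 items to arrange: (6)!/(4!) = 30 ways.
Hence 105 − 30 = 75.

75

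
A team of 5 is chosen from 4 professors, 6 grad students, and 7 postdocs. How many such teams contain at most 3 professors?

Split by how many professors are chosen (0 through 3).
Sum: C(4,0)·C(13,5) + C(4,1)·C(13,4) + C(4,2)·C(13,3) + C(4,3)·C(13,2) = 1287 + 2860 + 1716 + 312 = 6175.

6175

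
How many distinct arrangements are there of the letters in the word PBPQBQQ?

210

PBPQBQQ has 7 letters with B appearing twice, P appearing twice, and Q appearing 3 times.
So there are 7! / (3!·2!·2!) = 210 distinguishable arrangements.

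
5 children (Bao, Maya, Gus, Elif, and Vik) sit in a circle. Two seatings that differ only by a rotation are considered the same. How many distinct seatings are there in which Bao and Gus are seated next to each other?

12

Treat {Bao, Gus} as one unit (2 internal orders) and seat the resulting 4 units around the table: (3)! circular arrangements.
So 2 × (3)! = 2 × 6 = 12.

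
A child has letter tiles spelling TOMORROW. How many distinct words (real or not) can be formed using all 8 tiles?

TOMORROW has 8 letters with O appearing 3 times and R appearing twice.
So there are 8! / (3!·2!) = 3360 distinguishable arrangements.

3360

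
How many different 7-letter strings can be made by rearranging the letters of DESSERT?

1260

DESSERT has 7 letters with E appearing twice and S appearing twice.
Dividing 7! = 5040 by 2!·2! = 4 for the repeated letters gives 1260.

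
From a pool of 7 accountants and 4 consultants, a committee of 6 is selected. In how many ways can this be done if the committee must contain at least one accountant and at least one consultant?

Total 6-person selections from all 11: C(11,6) = 462.
Selections missing a whole group: no accountants → C(4,6) = 0; no consultants → C(7,6) = 7.
Both groups omitted at once is impossible, so 462 − 7 = 455.

455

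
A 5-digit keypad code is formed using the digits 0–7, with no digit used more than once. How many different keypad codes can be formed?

Choose and order 5 of the 8 symbols: the first digit has 8 options, the next 7, and so on down to 4.
That product is 8 × 7 × 6 × 5 × 4 = 6720.

6720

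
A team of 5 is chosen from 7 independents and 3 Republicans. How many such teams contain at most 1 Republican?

126

Split by how many Republicans are chosen (0 through 1).
Sum: C(3,0)·C(7,5) + C(3,1)·C(7,4) = 21 + 105 = 126.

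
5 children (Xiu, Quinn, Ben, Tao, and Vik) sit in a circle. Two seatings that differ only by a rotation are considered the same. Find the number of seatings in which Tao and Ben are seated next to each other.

Glue Tao and Ben into a block (2 internal orders). Seating 4 units around a circle gives (3)! arrangements.
So 2 × (3)! = 2 × 6 = 12.

12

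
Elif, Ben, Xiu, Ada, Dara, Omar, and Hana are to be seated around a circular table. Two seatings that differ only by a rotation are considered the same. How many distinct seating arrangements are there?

720

Fix one person's seat to break rotational symmetry; the remaining 6 people can be arranged in (6)! = 720 ways.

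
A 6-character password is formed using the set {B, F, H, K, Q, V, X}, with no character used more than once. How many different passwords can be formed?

With no repetition, fill the 6 characters in order: 7 choices, then 6, down to 2.
That product is 7 × 6 × 5 × 4 × 3 × 2 = 5040.

5040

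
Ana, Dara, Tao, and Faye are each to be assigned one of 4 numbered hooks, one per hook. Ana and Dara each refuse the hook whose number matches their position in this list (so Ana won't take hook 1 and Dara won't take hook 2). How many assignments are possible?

Let Aᵢ (for i ∈ {1, 2}) be the placements that put person i in their forbidden hook. Any j of these fix j positions, leaving (4−j)! ways to fill the rest, and there are C(2,j) ways to pick which j.
By inclusion–exclusion, the number of valid placements is Σ_{j=0}^{2} (−1)^j C(2,j)·(4−j)!.
Computing: 24 − 12 + 2 = 14.

14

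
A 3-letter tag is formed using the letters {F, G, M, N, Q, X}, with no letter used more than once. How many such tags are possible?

120

Choose and order 3 of the 6 symbols: the first letter has 6 options, the next 5, then 4.
That product is 6 × 5 × 4 = 120.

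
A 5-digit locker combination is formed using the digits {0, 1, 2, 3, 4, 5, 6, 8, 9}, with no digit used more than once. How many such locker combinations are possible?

15120

Choose and order 5 of the 9 symbols: the first digit has 9 options, the next 8, and so on down to 5.
9 × 8 × 7 × 6 × 5 = 15120.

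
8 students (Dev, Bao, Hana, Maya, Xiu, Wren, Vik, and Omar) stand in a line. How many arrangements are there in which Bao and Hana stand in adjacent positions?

10080

Glue Bao and Hana into one block (2 internal orders), leaving 7 units to arrange in a row.
So the count is 2·(7)! = 10080.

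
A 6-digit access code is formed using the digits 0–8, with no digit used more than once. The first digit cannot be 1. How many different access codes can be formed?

The first digit has 9−1 = 8 choices (anything except 1).
The remaining 5 digits are filled from the other 8 symbols without repetition: 8 × 7 × 6 × 5 × 4 = 6720.
Total: 8 × 6720 = 53760.

53760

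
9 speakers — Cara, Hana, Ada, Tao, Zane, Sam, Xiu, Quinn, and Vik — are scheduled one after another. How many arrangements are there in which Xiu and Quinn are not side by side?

282240

There are 9! = 362880 arrangements in all. If Xiu and Quinn are adjacent, merging them into one block gives 2·(8)! = 80640 arrangements.
Complementary counting: 362880 − 80640 = 282240.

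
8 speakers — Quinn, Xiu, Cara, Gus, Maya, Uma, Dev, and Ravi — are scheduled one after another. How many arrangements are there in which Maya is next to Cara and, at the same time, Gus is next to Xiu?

2880

Treat {Maya,Cara} as one block (2 orders) and {Gus,Xiu} as another (2 orders).
That leaves 6 units to arrange: 2 × 2 × 6! = 4 × 720 = 2880.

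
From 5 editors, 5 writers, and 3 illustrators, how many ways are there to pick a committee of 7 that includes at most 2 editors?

Split by how many editors are chosen (0 through 2).
Sum: C(5,0)·C(8,7) + C(5,1)·C(8,6) + C(5,2)·C(8,5) = 8 + 140 + 560 = 708.

708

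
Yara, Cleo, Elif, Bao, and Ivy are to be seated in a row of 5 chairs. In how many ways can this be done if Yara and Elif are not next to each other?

There are 5! = 120 arrangements in all. If Yara and Elif are adjacent, merging them into one block gives 2·(4)! = 48 arrangements.
So 120 − 48 = 72 arrangements keep them apart.

72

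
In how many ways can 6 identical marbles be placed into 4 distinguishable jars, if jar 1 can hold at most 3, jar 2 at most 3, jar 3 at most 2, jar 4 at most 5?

43

Without the upper bounds there are C(9,3) = 84 ways to split 6 among 4 jars.
Subtract solutions that violate a single cap (substitute x_i' = x_i − (cap_i+1)): x_1 ≥ 4 gives C(5,3) = 10; x_2 ≥ 4 gives C(5,3) = 10; x_3 ≥ 3 gives C(6,3) = 20; x_4 ≥ 6 gives C(3,3) = 1. Together 41.
No two caps can be exceeded simultaneously, so the pair terms are all 0.
By inclusion–exclusion the count is 84 − 41 + 0 = 43.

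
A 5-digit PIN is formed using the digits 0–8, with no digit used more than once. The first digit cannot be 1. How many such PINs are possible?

13440

The first digit has 9−1 = 8 choices (anything except 1).
The remaining 4 digits are filled from the other 8 symbols without repetition: 8 × 7 × 6 × 5 = 1680.
Total: 8 × 1680 = 13440.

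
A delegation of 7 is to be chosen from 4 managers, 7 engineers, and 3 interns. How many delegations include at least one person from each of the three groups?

Total 7-person selections from all 14: C(14,7) = 3432.
Selections missing a whole group: no managers → C(10,7) = 120; no engineers → C(7,7) = 1; no interns → C(11,7) = 330.
Add back selections omitting two groups (i.e. drawn from a single group): C(4,7) + C(7,7) + C(3,7) = 1.
By inclusion–exclusion: 3432 − 451 + 1 = 2982.

2982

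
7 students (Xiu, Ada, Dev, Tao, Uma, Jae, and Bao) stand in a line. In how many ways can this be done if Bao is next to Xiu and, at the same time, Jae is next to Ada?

480

Treat {Bao,Xiu} as one block (2 orders) and {Jae,Ada} as another (2 orders).
That leaves 5 units to arrange: 2 × 2 × 5! = 4 × 120 = 480.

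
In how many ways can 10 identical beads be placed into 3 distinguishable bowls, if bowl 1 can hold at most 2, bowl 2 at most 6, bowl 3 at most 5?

Without the upper bounds there are C(12,2) = 66 ways to split 10 among 3 bowls.
Subtract solutions that violate a single cap (substitute x_i' = x_i − (cap_i+1)): x_1 ≥ 3 gives C(9,2) = 36; x_2 ≥ 7 gives C(5,2) = 10; x_3 ≥ 6 gives C(6,2) = 15. Together 61.
Add back pairs where two caps are both exceeded: 1 + 3 + 0 = 4.
By inclusion–exclusion the count is 66 − 61 + 4 = 9.

9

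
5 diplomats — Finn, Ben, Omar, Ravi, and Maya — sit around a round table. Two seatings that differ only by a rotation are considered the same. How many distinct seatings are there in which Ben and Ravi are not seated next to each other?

12

Without the restriction there are (4)! = 24 seatings.
Seatings with Ben beside Ravi: treat them as a block with 2 internal orders, giving 2 × (3)! = 12.
Subtracting, 24 − 12 = 12.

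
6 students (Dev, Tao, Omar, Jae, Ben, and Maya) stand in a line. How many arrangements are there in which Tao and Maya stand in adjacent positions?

Glue Tao and Maya into one block (2 internal orders), leaving 5 units to arrange in a row.
So the count is 2·(5)! = 240.

240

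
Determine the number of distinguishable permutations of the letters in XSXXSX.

XSXXSX has 6 letters with S appearing twice and X appearing 4 times.
The number of distinct arrangements is 6!/(4!·2!) = 720/48 = 15.

15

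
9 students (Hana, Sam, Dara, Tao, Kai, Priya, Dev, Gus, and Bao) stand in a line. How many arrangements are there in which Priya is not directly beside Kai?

282240

There are 9! = 362880 arrangements in all. If Priya and Kai are adjacent, merging them into one block gives 2·(8)! = 80640 arrangements.
Complementary counting: 362880 − 80640 = 282240.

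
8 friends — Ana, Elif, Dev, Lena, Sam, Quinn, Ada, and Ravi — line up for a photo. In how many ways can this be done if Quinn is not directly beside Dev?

30240

Of the 8! = 40320 arrangements, those with Quinn and Dev adjacent number 2 × 7! = 10080 (treat the pair as a block with 2 internal orders).
So 40320 − 10080 = 30240 arrangements keep them apart.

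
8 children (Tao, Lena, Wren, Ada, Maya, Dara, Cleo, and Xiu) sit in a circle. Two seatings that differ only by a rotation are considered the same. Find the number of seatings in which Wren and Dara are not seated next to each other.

3600

All circular seatings of 8 people number (7)! = 5040.
Those with Wren next to Dara: fuse the pair into one unit and seat 7 units around a circle — 2·(6)! = 1440.
Subtracting, 5040 − 1440 = 3600.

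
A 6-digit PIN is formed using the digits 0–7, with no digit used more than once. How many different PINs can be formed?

20160

With no repetition, fill the 6 digits in order: 8 choices, then 7, down to 3.
8 × 7 × 6 × 5 × 4 × 3 = 20160.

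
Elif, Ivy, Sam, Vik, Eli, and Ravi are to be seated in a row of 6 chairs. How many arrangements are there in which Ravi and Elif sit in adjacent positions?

240

Place the 4 others and the Ravi-Elif pair as 5 objects in a line; the pair has 2 internal arrangements.
That gives 2 × 5! = 2 × 120 = 240.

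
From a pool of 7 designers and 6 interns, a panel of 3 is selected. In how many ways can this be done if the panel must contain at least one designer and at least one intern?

231

With no constraint there are C(13,3) = 286 possible selections.
Subtract selections that omit an entire group: no designers → C(6,3) = 20; no interns → C(7,3) = 35.
Both groups omitted at once is impossible, so 286 − 55 = 231.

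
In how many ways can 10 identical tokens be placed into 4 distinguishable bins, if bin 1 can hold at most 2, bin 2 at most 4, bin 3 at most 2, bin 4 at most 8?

41

Without the upper bounds there are C(13,3) = 286 ways to split 10 among 4 bins.
Subtract solutions that violate a single cap (substitute x_i' = x_i − (cap_i+1)): x_1 ≥ 3 gives C(10,3) = 120; x_2 ≥ 5 gives C(8,3) = 56; x_3 ≥ 3 gives C(10,3) = 120; x_4 ≥ 9 gives C(4,3) = 4. Together 300.
Add back pairs where two caps are both exceeded: 10 + 35 + 0 + 10 + 0 + 0 = 55.
By inclusion–exclusion the count is 286 − 300 + 55 = 41.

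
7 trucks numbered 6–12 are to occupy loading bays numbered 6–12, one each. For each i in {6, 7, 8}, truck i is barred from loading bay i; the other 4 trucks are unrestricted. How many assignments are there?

Let Aᵢ (for i ∈ {6, 7, 8}) be the placements that put truck i in its forbidden loading bay. Any j of these fix j positions, leaving (7−j)! ways to fill the rest, and there are C(3,j) ways to pick which j.
By inclusion–exclusion, the number of valid placements is Σ_{j=0}^{3} (−1)^j C(3,j)·(7−j)!.
Computing: 5040 − 2160 + 360 − 24 = 3216.

3216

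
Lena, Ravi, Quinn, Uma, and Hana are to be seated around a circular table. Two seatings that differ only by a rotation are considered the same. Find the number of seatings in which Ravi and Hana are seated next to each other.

Glue Ravi and Hana into a block (2 internal orders). Seating 4 units around a circle gives (3)! arrangements.
So 2 × (3)! = 2 × 6 = 12.

12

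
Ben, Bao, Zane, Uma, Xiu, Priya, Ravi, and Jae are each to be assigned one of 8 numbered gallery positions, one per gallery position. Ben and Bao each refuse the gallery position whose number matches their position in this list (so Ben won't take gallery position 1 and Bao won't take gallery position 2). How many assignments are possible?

30960

Let Aᵢ (for i ∈ {1, 2}) be the placements that put person i in their forbidden gallery position. Any j of these fix j positions, leaving (8−j)! ways to fill the rest, and there are C(2,j) ways to pick which j.
By inclusion–exclusion, the number of valid placements is Σ_{j=0}^{2} (−1)^j C(2,j)·(8−j)!.
Computing: 40320 − 10080 + 720 = 30960.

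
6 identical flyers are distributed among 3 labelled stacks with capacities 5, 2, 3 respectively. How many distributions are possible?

11

By stars and bars, unrestricted non-negative solutions to x_1+…+x_3 = 6 number C(6+2,2) = 28.
Subtract solutions that violate a single cap (substitute x_i' = x_i − (cap_i+1)): x_1 ≥ 6 gives C(2,2) = 1; x_2 ≥ 3 gives C(5,2) = 10; x_3 ≥ 4 gives C(4,2) = 6. Together 17.
No two caps can be exceeded simultaneously, so the pair terms are all 0.
By inclusion–exclusion the count is 28 − 17 + 0 = 11.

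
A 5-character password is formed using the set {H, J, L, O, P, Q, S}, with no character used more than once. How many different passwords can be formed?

This is a permutation of 5 out of 7: P(7,5) = 7!/2!.
That product is 7 × 6 × 5 × 4 × 3 = 2520.

2520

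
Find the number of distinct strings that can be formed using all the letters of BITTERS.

2520

The 7 letters of BITTERS have repeats: T appearing twice.
The number of distinct arrangements is 7!/(2!) = 5040/2 = 2520.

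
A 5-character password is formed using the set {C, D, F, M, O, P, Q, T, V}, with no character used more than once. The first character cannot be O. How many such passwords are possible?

The first character has 9−1 = 8 choices (anything except O).
The remaining 4 characters are filled from the other 8 symbols without repetition: 8 × 7 × 6 × 5 = 1680.
Total: 8 × 1680 = 13440.

13440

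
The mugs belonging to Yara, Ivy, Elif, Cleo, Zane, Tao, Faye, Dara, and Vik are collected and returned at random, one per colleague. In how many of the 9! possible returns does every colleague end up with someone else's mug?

133496

Count assignments avoiding every fixed point. For any j of the 9 colleagues fixed to their own mug, the other 9−j can be arranged in (9−j)! ways.
By inclusion–exclusion this is Σ_{j=0}^{9} (−1)^j C(9,j)·(9−j)!.
Computing: 362880 − 362880 + 181440 − 60480 + 15120 − 3024 + 504 − 72 + 9 − 1 = 133496.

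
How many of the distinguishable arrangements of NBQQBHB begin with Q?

With the first slot taken by Q, it remains to arrange the other 6 letters (NBQBHB).
Those 6 letters have B appearing 3 times, giving (6)!/(3!) = 120.

120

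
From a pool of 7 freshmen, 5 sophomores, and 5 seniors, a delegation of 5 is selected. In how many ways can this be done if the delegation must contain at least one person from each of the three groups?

4375

With no constraint there are C(17,5) = 6188 possible selections.
Subtract selections that omit an entire group: no freshmen → C(10,5) = 252; no sophomores → C(12,5) = 792; no seniors → C(12,5) = 792.
Add back selections omitting two groups (i.e. drawn from a single group): C(7,5) + C(5,5) + C(5,5) = 23.
By inclusion–exclusion: 6188 − 1836 + 23 = 4375.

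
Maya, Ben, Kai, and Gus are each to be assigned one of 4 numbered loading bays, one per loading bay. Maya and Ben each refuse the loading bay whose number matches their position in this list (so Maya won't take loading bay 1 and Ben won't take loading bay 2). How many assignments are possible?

14

Let Aᵢ (for i ∈ {1, 2}) be the placements that put person i in their forbidden loading bay. Any j of these fix j positions, leaving (4−j)! ways to fill the rest, and there are C(2,j) ways to pick which j.
By inclusion–exclusion, the number of valid placements is Σ_{j=0}^{2} (−1)^j C(2,j)·(4−j)!.
Computing: 24 − 12 + 2 = 14.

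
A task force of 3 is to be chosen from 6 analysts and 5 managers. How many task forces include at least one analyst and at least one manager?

With no constraint there are C(11,3) = 165 possible selections.
Subtract selections that omit an entire group: no analysts → C(5,3) = 10; no managers → C(6,3) = 20.
Both groups omitted at once is impossible, so 165 − 30 = 135.

135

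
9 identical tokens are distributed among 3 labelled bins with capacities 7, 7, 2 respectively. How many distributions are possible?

Ignoring the caps, the number of non-negative solutions to x_1+…+x_3 = 9 is C(11,2) = 55.
Subtract solutions that violate a single cap (substitute x_i' = x_i − (cap_i+1)): x_1 ≥ 8 gives C(3,2) = 3; x_2 ≥ 8 gives C(3,2) = 3; x_3 ≥ 3 gives C(8,2) = 28. Together 34.
No two caps can be exceeded simultaneously, so the pair terms are all 0.
By inclusion–exclusion the count is 55 − 34 + 0 = 21.

21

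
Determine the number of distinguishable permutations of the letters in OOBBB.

10

Letter multiplicities in OOBBB: B×3, O×2.
Dividing 5! = 120 by 3!·2! = 12 for the repeated letters gives 10.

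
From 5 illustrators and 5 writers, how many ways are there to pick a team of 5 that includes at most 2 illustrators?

126

Split by how many illustrators are chosen (0 through 2).
Sum: C(5,0)·C(5,5) + C(5,1)·C(5,4) + C(5,2)·C(5,3) = 1 + 25 + 100 = 126.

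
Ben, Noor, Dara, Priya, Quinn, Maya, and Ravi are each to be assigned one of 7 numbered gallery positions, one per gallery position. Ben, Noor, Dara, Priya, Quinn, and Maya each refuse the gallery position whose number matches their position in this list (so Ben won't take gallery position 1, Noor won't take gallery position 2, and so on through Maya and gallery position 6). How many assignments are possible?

Let Aᵢ (for 1 ≤ i ≤ 6) be the placements that put person i in their forbidden gallery position. Any j of these fix j positions, leaving (7−j)! ways to fill the rest, and there are C(6,j) ways to pick which j.
By inclusion–exclusion, the number of valid placements is Σ_{j=0}^{6} (−1)^j C(6,j)·(7−j)!.
Computing: 5040 − 4320 + 1800 − 480 + 90 − 12 + 1 = 2119.

2119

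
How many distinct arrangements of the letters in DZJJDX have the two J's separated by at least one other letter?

There are 6!/(2!·2!) = 180 arrangements of DZJJDX in total.
Arrangements with the J's together: treat JJ as one letter, giving (5)!/(2!) = 60.
Subtracting, 180 − 60 = 120 arrangements keep the J's apart.

120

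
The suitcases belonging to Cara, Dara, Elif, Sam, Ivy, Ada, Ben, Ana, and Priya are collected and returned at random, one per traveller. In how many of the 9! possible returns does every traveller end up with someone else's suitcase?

Count assignments avoiding every fixed point. For any j of the 9 travellers fixed to their own suitcase, the other 9−j can be arranged in (9−j)! ways.
By inclusion–exclusion this is Σ_{j=0}^{9} (−1)^j C(9,j)·(9−j)!.
Computing: 362880 − 362880 + 181440 − 60480 + 15120 − 3024 + 504 − 72 + 9 − 1 = 133496.

133496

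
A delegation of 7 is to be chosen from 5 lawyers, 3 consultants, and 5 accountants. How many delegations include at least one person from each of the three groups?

With no constraint there are C(13,7) = 1716 possible selections.
Subtract selections that omit an entire group: no lawyers → C(8,7) = 8; no consultants → C(10,7) = 120; no accountants → C(8,7) = 8.
Add back selections omitting two groups (i.e. drawn from a single group): C(5,7) + C(3,7) + C(5,7) = 0.
By inclusion–exclusion: 1716 − 136 + 0 = 1580.

1580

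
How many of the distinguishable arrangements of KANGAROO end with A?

2520

With the last slot taken by A, it remains to arrange the other 7 letters (KNGAROO).
Those 7 letters have O appearing twice, giving (7)!/(2!) = 2520.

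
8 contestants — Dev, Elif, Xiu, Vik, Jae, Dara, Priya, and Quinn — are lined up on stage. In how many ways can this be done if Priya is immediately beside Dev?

Glue Priya and Dev into one block (2 internal orders), leaving 7 units to arrange in a row.
That gives 2 × 7! = 2 × 5040 = 10080.

10080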